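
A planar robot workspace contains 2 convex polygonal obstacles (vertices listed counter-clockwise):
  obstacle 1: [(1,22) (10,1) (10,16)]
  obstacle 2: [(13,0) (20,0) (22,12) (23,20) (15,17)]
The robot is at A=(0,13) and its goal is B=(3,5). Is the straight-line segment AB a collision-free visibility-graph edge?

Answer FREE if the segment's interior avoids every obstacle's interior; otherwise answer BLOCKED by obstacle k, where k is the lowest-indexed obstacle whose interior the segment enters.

Obstacle 1 [(1,22) (10,1) (10,16)]:
  edge (1,22)–(10,1): clear
  edge (10,1)–(10,16): clear
  edge (10,16)–(1,22): clear
  midpoint (3/2,9) outside
  → clear
Obstacle 2 [(13,0) (20,0) (22,12) (23,20) (15,17)]:
  edge (13,0)–(20,0): clear
  edge (20,0)–(22,12): clear
  edge (22,12)–(23,20): clear
  edge (23,20)–(15,17): clear
  edge (15,17)–(13,0): clear
  midpoint (3/2,9) outside
  → clear

FREE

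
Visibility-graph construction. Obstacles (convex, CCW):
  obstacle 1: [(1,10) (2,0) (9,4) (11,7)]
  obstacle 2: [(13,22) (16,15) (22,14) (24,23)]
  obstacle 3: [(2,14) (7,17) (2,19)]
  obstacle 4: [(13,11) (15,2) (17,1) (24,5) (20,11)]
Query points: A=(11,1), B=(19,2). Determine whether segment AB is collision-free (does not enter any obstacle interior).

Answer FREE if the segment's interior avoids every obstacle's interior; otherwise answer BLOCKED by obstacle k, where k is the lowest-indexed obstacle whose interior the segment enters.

BLOCKED by obstacle 4

Obstacle 1 [(1,10) (2,0) (9,4) (11,7)]:
  edge (1,10)–(2,0): clear
  edge (2,0)–(9,4): clear
  edge (9,4)–(11,7): clear
  edge (11,7)–(1,10): clear
  midpoint (15,3/2) outside
  → clear
Obstacle 2 [(13,22) (16,15) (22,14) (24,23)]:
  edge (13,22)–(16,15): clear
  edge (16,15)–(22,14): clear
  edge (22,14)–(24,23): clear
  edge (24,23)–(13,22): clear
  midpoint (15,3/2) outside
  → clear
Obstacle 3 [(2,14) (7,17) (2,19)]:
  edge (2,14)–(7,17): clear
  edge (7,17)–(2,19): clear
  edge (2,19)–(2,14): clear
  midpoint (15,3/2) outside
  → clear
Obstacle 4 [(13,11) (15,2) (17,1) (24,5) (20,11)]:
  edge (13,11)–(15,2): clear
  edge (15,2)–(17,1): crosses AB
  edge (17,1)–(24,5): crosses AB
  edge (24,5)–(20,11): clear
  edge (20,11)–(13,11): clear
  → BLOCKED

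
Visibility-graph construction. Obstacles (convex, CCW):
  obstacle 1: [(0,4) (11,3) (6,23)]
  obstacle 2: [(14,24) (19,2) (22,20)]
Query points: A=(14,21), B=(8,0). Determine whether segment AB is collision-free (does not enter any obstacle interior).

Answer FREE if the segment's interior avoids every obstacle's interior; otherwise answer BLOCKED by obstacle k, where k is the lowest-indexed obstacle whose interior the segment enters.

BLOCKED by obstacle 1

Obstacle 1 [(0,4) (11,3) (6,23)]:
  edge (0,4)–(11,3): crosses AB
  edge (11,3)–(6,23): crosses AB
  edge (6,23)–(0,4): clear
  → BLOCKED
Obstacle 2 [(14,24) (19,2) (22,20)]:
  edge (14,24)–(19,2): clear
  edge (19,2)–(22,20): clear
  edge (22,20)–(14,24): clear
  midpoint (11,21/2) outside
  → clear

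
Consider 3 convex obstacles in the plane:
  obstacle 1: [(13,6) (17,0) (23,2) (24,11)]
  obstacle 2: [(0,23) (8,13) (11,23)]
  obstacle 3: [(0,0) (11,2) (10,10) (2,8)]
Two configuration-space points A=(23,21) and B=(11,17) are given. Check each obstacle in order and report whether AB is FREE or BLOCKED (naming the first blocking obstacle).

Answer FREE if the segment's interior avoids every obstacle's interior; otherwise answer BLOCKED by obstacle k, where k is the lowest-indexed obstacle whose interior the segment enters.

Obstacle 1 [(13,6) (17,0) (23,2) (24,11)]:
  edge (13,6)–(17,0): clear
  edge (17,0)–(23,2): clear
  edge (23,2)–(24,11): clear
  edge (24,11)–(13,6): clear
  midpoint (17,19) outside
  → clear
Obstacle 2 [(0,23) (8,13) (11,23)]:
  edge (0,23)–(8,13): clear
  edge (8,13)–(11,23): clear
  edge (11,23)–(0,23): clear
  midpoint (17,19) outside
  → clear
Obstacle 3 [(0,0) (11,2) (10,10) (2,8)]:
  edge (0,0)–(11,2): clear
  edge (11,2)–(10,10): clear
  edge (10,10)–(2,8): clear
  edge (2,8)–(0,0): clear
  midpoint (17,19) outside
  → clear

FREE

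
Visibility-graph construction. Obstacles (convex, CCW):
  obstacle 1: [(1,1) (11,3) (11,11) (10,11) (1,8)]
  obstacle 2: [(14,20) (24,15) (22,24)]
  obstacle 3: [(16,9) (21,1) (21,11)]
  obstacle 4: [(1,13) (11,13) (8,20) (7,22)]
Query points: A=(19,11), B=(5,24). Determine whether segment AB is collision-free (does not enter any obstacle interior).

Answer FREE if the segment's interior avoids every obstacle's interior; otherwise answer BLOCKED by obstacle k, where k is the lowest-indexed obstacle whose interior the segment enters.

FREE

Obstacle 1 [(1,1) (11,3) (11,11) (10,11) (1,8)]:
  edge (1,1)–(11,3): clear
  edge (11,3)–(11,11): clear
  edge (11,11)–(10,11): clear
  edge (10,11)–(1,8): clear
  edge (1,8)–(1,1): clear
  midpoint (12,35/2) outside
  → clear
Obstacle 2 [(14,20) (24,15) (22,24)]:
  edge (14,20)–(24,15): clear
  edge (24,15)–(22,24): clear
  edge (22,24)–(14,20): clear
  midpoint (12,35/2) outside
  → clear
Obstacle 3 [(16,9) (21,1) (21,11)]:
  edge (16,9)–(21,1): clear
  edge (21,1)–(21,11): clear
  edge (21,11)–(16,9): clear
  midpoint (12,35/2) outside
  → clear
Obstacle 4 [(1,13) (11,13) (8,20) (7,22)]:
  edge (1,13)–(11,13): clear
  edge (11,13)–(8,20): clear
  edge (8,20)–(7,22): clear
  edge (7,22)–(1,13): clear
  midpoint (12,35/2) outside
  → clear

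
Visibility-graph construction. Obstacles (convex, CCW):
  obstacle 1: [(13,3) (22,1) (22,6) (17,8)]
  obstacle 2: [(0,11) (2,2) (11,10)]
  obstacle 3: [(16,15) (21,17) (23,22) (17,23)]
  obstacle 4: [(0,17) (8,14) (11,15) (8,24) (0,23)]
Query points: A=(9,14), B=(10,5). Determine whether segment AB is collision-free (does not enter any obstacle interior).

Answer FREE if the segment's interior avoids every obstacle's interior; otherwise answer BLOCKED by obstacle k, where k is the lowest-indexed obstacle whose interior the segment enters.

Obstacle 1 [(13,3) (22,1) (22,6) (17,8)]:
  edge (13,3)–(22,1): clear
  edge (22,1)–(22,6): clear
  edge (22,6)–(17,8): clear
  edge (17,8)–(13,3): clear
  midpoint (19/2,19/2) outside
  → clear
Obstacle 2 [(0,11) (2,2) (11,10)]:
  edge (0,11)–(2,2): clear
  edge (2,2)–(11,10): crosses AB
  edge (11,10)–(0,11): crosses AB
  → BLOCKED
Obstacle 3 [(16,15) (21,17) (23,22) (17,23)]:
  edge (16,15)–(21,17): clear
  edge (21,17)–(23,22): clear
  edge (23,22)–(17,23): clear
  edge (17,23)–(16,15): clear
  midpoint (19/2,19/2) outside
  → clear
Obstacle 4 [(0,17) (8,14) (11,15) (8,24) (0,23)]:
  edge (0,17)–(8,14): clear
  edge (8,14)–(11,15): clear
  edge (11,15)–(8,24): clear
  edge (8,24)–(0,23): clear
  edge (0,23)–(0,17): clear
  midpoint (19/2,19/2) outside
  → clear

BLOCKED by obstacle 2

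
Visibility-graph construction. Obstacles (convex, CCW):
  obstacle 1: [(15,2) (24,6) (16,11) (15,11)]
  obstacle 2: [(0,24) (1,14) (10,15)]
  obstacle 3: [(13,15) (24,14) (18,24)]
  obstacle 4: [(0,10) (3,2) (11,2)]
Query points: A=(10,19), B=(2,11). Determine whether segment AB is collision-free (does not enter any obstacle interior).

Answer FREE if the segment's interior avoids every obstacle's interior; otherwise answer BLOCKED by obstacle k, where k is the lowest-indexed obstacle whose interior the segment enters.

BLOCKED by obstacle 2

Obstacle 1 [(15,2) (24,6) (16,11) (15,11)]:
  edge (15,2)–(24,6): clear
  edge (24,6)–(16,11): clear
  edge (16,11)–(15,11): clear
  edge (15,11)–(15,2): clear
  midpoint (6,15) outside
  → clear
Obstacle 2 [(0,24) (1,14) (10,15)]:
  edge (0,24)–(1,14): clear
  edge (1,14)–(10,15): crosses AB
  edge (10,15)–(0,24): crosses AB
  → BLOCKED
Obstacle 3 [(13,15) (24,14) (18,24)]:
  edge (13,15)–(24,14): clear
  edge (24,14)–(18,24): clear
  edge (18,24)–(13,15): clear
  midpoint (6,15) outside
  → clear
Obstacle 4 [(0,10) (3,2) (11,2)]:
  edge (0,10)–(3,2): clear
  edge (3,2)–(11,2): clear
  edge (11,2)–(0,10): clear
  midpoint (6,15) outside
  → clear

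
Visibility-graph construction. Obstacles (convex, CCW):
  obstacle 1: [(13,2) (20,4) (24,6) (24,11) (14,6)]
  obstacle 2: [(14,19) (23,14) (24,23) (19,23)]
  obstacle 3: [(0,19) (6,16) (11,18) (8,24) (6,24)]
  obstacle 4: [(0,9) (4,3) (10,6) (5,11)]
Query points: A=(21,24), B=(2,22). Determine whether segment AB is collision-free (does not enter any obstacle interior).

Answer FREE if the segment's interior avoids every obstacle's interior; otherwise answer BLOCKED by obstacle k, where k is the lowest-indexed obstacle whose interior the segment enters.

BLOCKED by obstacle 3

Obstacle 1 [(13,2) (20,4) (24,6) (24,11) (14,6)]:
  edge (13,2)–(20,4): clear
  edge (20,4)–(24,6): clear
  edge (24,6)–(24,11): clear
  edge (24,11)–(14,6): clear
  edge (14,6)–(13,2): clear
  midpoint (23/2,23) outside
  → clear
Obstacle 2 [(14,19) (23,14) (24,23) (19,23)]:
  edge (14,19)–(23,14): clear
  edge (23,14)–(24,23): clear
  edge (24,23)–(19,23): clear
  edge (19,23)–(14,19): clear
  midpoint (23/2,23) outside
  → clear
Obstacle 3 [(0,19) (6,16) (11,18) (8,24) (6,24)]:
  edge (0,19)–(6,16): clear
  edge (6,16)–(11,18): clear
  edge (11,18)–(8,24): crosses AB
  edge (8,24)–(6,24): clear
  edge (6,24)–(0,19): crosses AB
  → BLOCKED
Obstacle 4 [(0,9) (4,3) (10,6) (5,11)]:
  edge (0,9)–(4,3): clear
  edge (4,3)–(10,6): clear
  edge (10,6)–(5,11): clear
  edge (5,11)–(0,9): clear
  midpoint (23/2,23) outside
  → clear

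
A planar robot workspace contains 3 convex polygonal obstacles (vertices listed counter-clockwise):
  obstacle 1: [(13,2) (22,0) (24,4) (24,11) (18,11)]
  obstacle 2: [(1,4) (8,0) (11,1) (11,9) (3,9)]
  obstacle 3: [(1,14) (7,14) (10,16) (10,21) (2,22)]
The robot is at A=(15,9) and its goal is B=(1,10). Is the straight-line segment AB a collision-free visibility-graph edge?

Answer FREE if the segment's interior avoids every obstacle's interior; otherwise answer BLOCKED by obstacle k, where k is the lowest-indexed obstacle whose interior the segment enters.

Obstacle 1 [(13,2) (22,0) (24,4) (24,11) (18,11)]:
  edge (13,2)–(22,0): clear
  edge (22,0)–(24,4): clear
  edge (24,4)–(24,11): clear
  edge (24,11)–(18,11): clear
  edge (18,11)–(13,2): clear
  midpoint (8,19/2) outside
  → clear
Obstacle 2 [(1,4) (8,0) (11,1) (11,9) (3,9)]:
  edge (1,4)–(8,0): clear
  edge (8,0)–(11,1): clear
  edge (11,1)–(11,9): clear
  edge (11,9)–(3,9): clear
  edge (3,9)–(1,4): clear
  midpoint (8,19/2) outside
  → clear
Obstacle 3 [(1,14) (7,14) (10,16) (10,21) (2,22)]:
  edge (1,14)–(7,14): clear
  edge (7,14)–(10,16): clear
  edge (10,16)–(10,21): clear
  edge (10,21)–(2,22): clear
  edge (2,22)–(1,14): clear
  midpoint (8,19/2) outside
  → clear

FREE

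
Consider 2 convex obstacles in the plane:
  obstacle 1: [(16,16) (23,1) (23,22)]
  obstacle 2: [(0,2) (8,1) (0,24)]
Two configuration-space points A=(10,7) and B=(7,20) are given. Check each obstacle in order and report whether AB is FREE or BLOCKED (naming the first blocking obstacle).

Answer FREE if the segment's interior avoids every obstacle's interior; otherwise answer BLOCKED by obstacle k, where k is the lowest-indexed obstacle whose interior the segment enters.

FREE

Obstacle 1 [(16,16) (23,1) (23,22)]:
  edge (16,16)–(23,1): clear
  edge (23,1)–(23,22): clear
  edge (23,22)–(16,16): clear
  midpoint (17/2,27/2) outside
  → clear
Obstacle 2 [(0,2) (8,1) (0,24)]:
  edge (0,2)–(8,1): clear
  edge (8,1)–(0,24): clear
  edge (0,24)–(0,2): clear
  midpoint (17/2,27/2) outside
  → clear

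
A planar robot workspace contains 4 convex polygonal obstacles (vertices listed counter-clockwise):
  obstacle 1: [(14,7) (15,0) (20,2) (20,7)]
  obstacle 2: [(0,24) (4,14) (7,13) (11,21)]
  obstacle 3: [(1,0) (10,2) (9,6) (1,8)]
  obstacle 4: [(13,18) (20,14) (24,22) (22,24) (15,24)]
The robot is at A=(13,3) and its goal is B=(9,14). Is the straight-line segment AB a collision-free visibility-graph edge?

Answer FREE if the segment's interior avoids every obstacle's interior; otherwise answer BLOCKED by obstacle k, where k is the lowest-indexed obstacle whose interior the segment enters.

FREE

Obstacle 1 [(14,7) (15,0) (20,2) (20,7)]:
  edge (14,7)–(15,0): clear
  edge (15,0)–(20,2): clear
  edge (20,2)–(20,7): clear
  edge (20,7)–(14,7): clear
  midpoint (11,17/2) outside
  → clear
Obstacle 2 [(0,24) (4,14) (7,13) (11,21)]:
  edge (0,24)–(4,14): clear
  edge (4,14)–(7,13): clear
  edge (7,13)–(11,21): clear
  edge (11,21)–(0,24): clear
  midpoint (11,17/2) outside
  → clear
Obstacle 3 [(1,0) (10,2) (9,6) (1,8)]:
  edge (1,0)–(10,2): clear
  edge (10,2)–(9,6): clear
  edge (9,6)–(1,8): clear
  edge (1,8)–(1,0): clear
  midpoint (11,17/2) outside
  → clear
Obstacle 4 [(13,18) (20,14) (24,22) (22,24) (15,24)]:
  edge (13,18)–(20,14): clear
  edge (20,14)–(24,22): clear
  edge (24,22)–(22,24): clear
  edge (22,24)–(15,24): clear
  edge (15,24)–(13,18): clear
  midpoint (11,17/2) outside
  → clear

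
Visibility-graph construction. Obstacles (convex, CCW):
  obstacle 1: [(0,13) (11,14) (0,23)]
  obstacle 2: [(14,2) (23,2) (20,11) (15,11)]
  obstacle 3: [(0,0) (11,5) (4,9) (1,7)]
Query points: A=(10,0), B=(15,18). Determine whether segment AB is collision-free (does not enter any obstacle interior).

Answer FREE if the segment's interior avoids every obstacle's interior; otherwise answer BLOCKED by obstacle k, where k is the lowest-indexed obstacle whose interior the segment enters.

FREE

Obstacle 1 [(0,13) (11,14) (0,23)]:
  edge (0,13)–(11,14): clear
  edge (11,14)–(0,23): clear
  edge (0,23)–(0,13): clear
  midpoint (25/2,9) outside
  → clear
Obstacle 2 [(14,2) (23,2) (20,11) (15,11)]:
  edge (14,2)–(23,2): clear
  edge (23,2)–(20,11): clear
  edge (20,11)–(15,11): clear
  edge (15,11)–(14,2): clear
  midpoint (25/2,9) outside
  → clear
Obstacle 3 [(0,0) (11,5) (4,9) (1,7)]:
  edge (0,0)–(11,5): clear
  edge (11,5)–(4,9): clear
  edge (4,9)–(1,7): clear
  edge (1,7)–(0,0): clear
  midpoint (25/2,9) outside
  → clear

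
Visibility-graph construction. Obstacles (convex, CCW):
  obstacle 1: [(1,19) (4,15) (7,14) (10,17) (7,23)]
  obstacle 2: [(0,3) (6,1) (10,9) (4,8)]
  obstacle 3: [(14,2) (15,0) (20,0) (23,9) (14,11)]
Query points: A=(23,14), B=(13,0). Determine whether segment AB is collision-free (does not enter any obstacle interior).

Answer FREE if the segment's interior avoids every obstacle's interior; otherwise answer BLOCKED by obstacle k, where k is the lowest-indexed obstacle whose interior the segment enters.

BLOCKED by obstacle 3

Obstacle 1 [(1,19) (4,15) (7,14) (10,17) (7,23)]:
  edge (1,19)–(4,15): clear
  edge (4,15)–(7,14): clear
  edge (7,14)–(10,17): clear
  edge (10,17)–(7,23): clear
  edge (7,23)–(1,19): clear
  midpoint (18,7) outside
  → clear
Obstacle 2 [(0,3) (6,1) (10,9) (4,8)]:
  edge (0,3)–(6,1): clear
  edge (6,1)–(10,9): clear
  edge (10,9)–(4,8): clear
  edge (4,8)–(0,3): clear
  midpoint (18,7) outside
  → clear
Obstacle 3 [(14,2) (15,0) (20,0) (23,9) (14,11)]:
  edge (14,2)–(15,0): crosses AB
  edge (15,0)–(20,0): clear
  edge (20,0)–(23,9): clear
  edge (23,9)–(14,11): crosses AB
  edge (14,11)–(14,2): clear
  → BLOCKED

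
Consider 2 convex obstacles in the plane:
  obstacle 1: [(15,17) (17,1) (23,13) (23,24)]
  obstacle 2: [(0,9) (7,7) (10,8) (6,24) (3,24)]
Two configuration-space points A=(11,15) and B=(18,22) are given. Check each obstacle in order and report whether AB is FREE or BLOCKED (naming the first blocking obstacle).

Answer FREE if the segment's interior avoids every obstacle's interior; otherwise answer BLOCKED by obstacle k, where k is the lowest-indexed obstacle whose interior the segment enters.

Obstacle 1 [(15,17) (17,1) (23,13) (23,24)]:
  edge (15,17)–(17,1): clear
  edge (17,1)–(23,13): clear
  edge (23,13)–(23,24): clear
  edge (23,24)–(15,17): clear
  midpoint (29/2,37/2) outside
  → clear
Obstacle 2 [(0,9) (7,7) (10,8) (6,24) (3,24)]:
  edge (0,9)–(7,7): clear
  edge (7,7)–(10,8): clear
  edge (10,8)–(6,24): clear
  edge (6,24)–(3,24): clear
  edge (3,24)–(0,9): clear
  midpoint (29/2,37/2) outside
  → clear

FREE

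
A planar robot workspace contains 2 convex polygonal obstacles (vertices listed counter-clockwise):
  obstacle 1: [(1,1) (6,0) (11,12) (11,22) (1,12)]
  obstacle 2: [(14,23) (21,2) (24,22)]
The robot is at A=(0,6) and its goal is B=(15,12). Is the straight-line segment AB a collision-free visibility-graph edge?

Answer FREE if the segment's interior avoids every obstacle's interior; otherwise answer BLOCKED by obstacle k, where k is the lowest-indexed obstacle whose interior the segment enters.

BLOCKED by obstacle 1

Obstacle 1 [(1,1) (6,0) (11,12) (11,22) (1,12)]:
  edge (1,1)–(6,0): clear
  edge (6,0)–(11,12): crosses AB
  edge (11,12)–(11,22): clear
  edge (11,22)–(1,12): clear
  edge (1,12)–(1,1): crosses AB
  → BLOCKED
Obstacle 2 [(14,23) (21,2) (24,22)]:
  edge (14,23)–(21,2): clear
  edge (21,2)–(24,22): clear
  edge (24,22)–(14,23): clear
  midpoint (15/2,9) outside
  → clear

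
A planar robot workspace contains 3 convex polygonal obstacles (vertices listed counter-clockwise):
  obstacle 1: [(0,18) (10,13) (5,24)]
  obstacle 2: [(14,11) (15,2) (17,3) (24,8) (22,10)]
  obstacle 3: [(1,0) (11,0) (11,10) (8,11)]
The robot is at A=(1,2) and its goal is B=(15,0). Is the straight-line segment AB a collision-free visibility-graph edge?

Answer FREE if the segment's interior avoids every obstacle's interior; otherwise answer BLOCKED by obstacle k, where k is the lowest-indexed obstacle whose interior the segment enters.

BLOCKED by obstacle 3

Obstacle 1 [(0,18) (10,13) (5,24)]:
  edge (0,18)–(10,13): clear
  edge (10,13)–(5,24): clear
  edge (5,24)–(0,18): clear
  midpoint (8,1) outside
  → clear
Obstacle 2 [(14,11) (15,2) (17,3) (24,8) (22,10)]:
  edge (14,11)–(15,2): clear
  edge (15,2)–(17,3): clear
  edge (17,3)–(24,8): clear
  edge (24,8)–(22,10): clear
  edge (22,10)–(14,11): clear
  midpoint (8,1) outside
  → clear
Obstacle 3 [(1,0) (11,0) (11,10) (8,11)]:
  edge (1,0)–(11,0): clear
  edge (11,0)–(11,10): crosses AB
  edge (11,10)–(8,11): clear
  edge (8,11)–(1,0): crosses AB
  → BLOCKED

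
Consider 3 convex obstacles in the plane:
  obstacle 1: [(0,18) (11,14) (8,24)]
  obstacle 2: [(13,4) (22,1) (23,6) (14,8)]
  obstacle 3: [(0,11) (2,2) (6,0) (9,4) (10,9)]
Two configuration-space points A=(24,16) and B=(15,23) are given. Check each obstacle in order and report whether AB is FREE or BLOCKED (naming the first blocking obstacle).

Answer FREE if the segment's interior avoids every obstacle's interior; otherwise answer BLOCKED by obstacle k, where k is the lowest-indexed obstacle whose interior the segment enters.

Obstacle 1 [(0,18) (11,14) (8,24)]:
  edge (0,18)–(11,14): clear
  edge (11,14)–(8,24): clear
  edge (8,24)–(0,18): clear
  midpoint (39/2,39/2) outside
  → clear
Obstacle 2 [(13,4) (22,1) (23,6) (14,8)]:
  edge (13,4)–(22,1): clear
  edge (22,1)–(23,6): clear
  edge (23,6)–(14,8): clear
  edge (14,8)–(13,4): clear
  midpoint (39/2,39/2) outside
  → clear
Obstacle 3 [(0,11) (2,2) (6,0) (9,4) (10,9)]:
  edge (0,11)–(2,2): clear
  edge (2,2)–(6,0): clear
  edge (6,0)–(9,4): clear
  edge (9,4)–(10,9): clear
  edge (10,9)–(0,11): clear
  midpoint (39/2,39/2) outside
  → clear

FREE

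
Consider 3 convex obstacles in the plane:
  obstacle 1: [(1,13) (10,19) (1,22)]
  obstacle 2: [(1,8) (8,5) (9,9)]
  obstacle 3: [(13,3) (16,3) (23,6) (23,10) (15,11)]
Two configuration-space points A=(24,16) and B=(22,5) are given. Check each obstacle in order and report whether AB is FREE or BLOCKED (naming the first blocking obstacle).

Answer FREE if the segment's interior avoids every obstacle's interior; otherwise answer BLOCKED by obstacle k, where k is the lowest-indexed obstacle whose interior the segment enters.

BLOCKED by obstacle 3

Obstacle 1 [(1,13) (10,19) (1,22)]:
  edge (1,13)–(10,19): clear
  edge (10,19)–(1,22): clear
  edge (1,22)–(1,13): clear
  midpoint (23,21/2) outside
  → clear
Obstacle 2 [(1,8) (8,5) (9,9)]:
  edge (1,8)–(8,5): clear
  edge (8,5)–(9,9): clear
  edge (9,9)–(1,8): clear
  midpoint (23,21/2) outside
  → clear
Obstacle 3 [(13,3) (16,3) (23,6) (23,10) (15,11)]:
  edge (13,3)–(16,3): clear
  edge (16,3)–(23,6): crosses AB
  edge (23,6)–(23,10): clear
  edge (23,10)–(15,11): crosses AB
  edge (15,11)–(13,3): clear
  → BLOCKED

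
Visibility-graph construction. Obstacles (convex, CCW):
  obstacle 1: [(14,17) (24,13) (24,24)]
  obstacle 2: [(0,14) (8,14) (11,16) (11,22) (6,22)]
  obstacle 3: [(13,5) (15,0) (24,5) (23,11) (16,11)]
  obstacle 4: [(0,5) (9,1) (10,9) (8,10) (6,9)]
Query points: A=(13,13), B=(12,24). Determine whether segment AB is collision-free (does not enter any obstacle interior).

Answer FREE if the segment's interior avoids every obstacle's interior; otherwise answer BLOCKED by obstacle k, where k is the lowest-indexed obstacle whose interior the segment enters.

Obstacle 1 [(14,17) (24,13) (24,24)]:
  edge (14,17)–(24,13): clear
  edge (24,13)–(24,24): clear
  edge (24,24)–(14,17): clear
  midpoint (25/2,37/2) outside
  → clear
Obstacle 2 [(0,14) (8,14) (11,16) (11,22) (6,22)]:
  edge (0,14)–(8,14): clear
  edge (8,14)–(11,16): clear
  edge (11,16)–(11,22): clear
  edge (11,22)–(6,22): clear
  edge (6,22)–(0,14): clear
  midpoint (25/2,37/2) outside
  → clear
Obstacle 3 [(13,5) (15,0) (24,5) (23,11) (16,11)]:
  edge (13,5)–(15,0): clear
  edge (15,0)–(24,5): clear
  edge (24,5)–(23,11): clear
  edge (23,11)–(16,11): clear
  edge (16,11)–(13,5): clear
  midpoint (25/2,37/2) outside
  → clear
Obstacle 4 [(0,5) (9,1) (10,9) (8,10) (6,9)]:
  edge (0,5)–(9,1): clear
  edge (9,1)–(10,9): clear
  edge (10,9)–(8,10): clear
  edge (8,10)–(6,9): clear
  edge (6,9)–(0,5): clear
  midpoint (25/2,37/2) outside
  → clear

FREE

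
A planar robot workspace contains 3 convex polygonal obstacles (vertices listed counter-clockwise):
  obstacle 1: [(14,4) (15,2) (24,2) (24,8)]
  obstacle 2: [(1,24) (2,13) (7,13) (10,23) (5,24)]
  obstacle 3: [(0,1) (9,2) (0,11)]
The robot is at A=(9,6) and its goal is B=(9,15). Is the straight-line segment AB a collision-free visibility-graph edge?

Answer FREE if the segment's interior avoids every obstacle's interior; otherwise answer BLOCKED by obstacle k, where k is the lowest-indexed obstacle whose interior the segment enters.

Obstacle 1 [(14,4) (15,2) (24,2) (24,8)]:
  edge (14,4)–(15,2): clear
  edge (15,2)–(24,2): clear
  edge (24,2)–(24,8): clear
  edge (24,8)–(14,4): clear
  midpoint (9,21/2) outside
  → clear
Obstacle 2 [(1,24) (2,13) (7,13) (10,23) (5,24)]:
  edge (1,24)–(2,13): clear
  edge (2,13)–(7,13): clear
  edge (7,13)–(10,23): clear
  edge (10,23)–(5,24): clear
  edge (5,24)–(1,24): clear
  midpoint (9,21/2) outside
  → clear
Obstacle 3 [(0,1) (9,2) (0,11)]:
  edge (0,1)–(9,2): clear
  edge (9,2)–(0,11): clear
  edge (0,11)–(0,1): clear
  midpoint (9,21/2) outside
  → clear

FREE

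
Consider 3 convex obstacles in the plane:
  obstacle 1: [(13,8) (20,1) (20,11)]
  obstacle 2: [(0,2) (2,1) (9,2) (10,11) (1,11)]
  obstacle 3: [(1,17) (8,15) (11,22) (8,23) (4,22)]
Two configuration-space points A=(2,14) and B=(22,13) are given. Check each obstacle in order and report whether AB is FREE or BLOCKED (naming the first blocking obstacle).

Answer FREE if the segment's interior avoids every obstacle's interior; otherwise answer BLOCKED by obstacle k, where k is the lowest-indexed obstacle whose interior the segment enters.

Obstacle 1 [(13,8) (20,1) (20,11)]:
  edge (13,8)–(20,1): clear
  edge (20,1)–(20,11): clear
  edge (20,11)–(13,8): clear
  midpoint (12,27/2) outside
  → clear
Obstacle 2 [(0,2) (2,1) (9,2) (10,11) (1,11)]:
  edge (0,2)–(2,1): clear
  edge (2,1)–(9,2): clear
  edge (9,2)–(10,11): clear
  edge (10,11)–(1,11): clear
  edge (1,11)–(0,2): clear
  midpoint (12,27/2) outside
  → clear
Obstacle 3 [(1,17) (8,15) (11,22) (8,23) (4,22)]:
  edge (1,17)–(8,15): clear
  edge (8,15)–(11,22): clear
  edge (11,22)–(8,23): clear
  edge (8,23)–(4,22): clear
  edge (4,22)–(1,17): clear
  midpoint (12,27/2) outside
  → clear

FREE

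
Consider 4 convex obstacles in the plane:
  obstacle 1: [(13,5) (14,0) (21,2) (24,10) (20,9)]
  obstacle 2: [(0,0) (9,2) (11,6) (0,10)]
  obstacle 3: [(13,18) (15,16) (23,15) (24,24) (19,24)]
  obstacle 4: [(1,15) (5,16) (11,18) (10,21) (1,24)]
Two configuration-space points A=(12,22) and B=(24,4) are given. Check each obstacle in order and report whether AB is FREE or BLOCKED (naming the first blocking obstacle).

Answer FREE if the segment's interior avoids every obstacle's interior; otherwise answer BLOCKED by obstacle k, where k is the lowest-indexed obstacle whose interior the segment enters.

BLOCKED by obstacle 1

Obstacle 1 [(13,5) (14,0) (21,2) (24,10) (20,9)]:
  edge (13,5)–(14,0): clear
  edge (14,0)–(21,2): clear
  edge (21,2)–(24,10): crosses AB
  edge (24,10)–(20,9): crosses AB
  edge (20,9)–(13,5): clear
  → BLOCKED
Obstacle 2 [(0,0) (9,2) (11,6) (0,10)]:
  edge (0,0)–(9,2): clear
  edge (9,2)–(11,6): clear
  edge (11,6)–(0,10): clear
  edge (0,10)–(0,0): clear
  midpoint (18,13) outside
  → clear
Obstacle 3 [(13,18) (15,16) (23,15) (24,24) (19,24)]:
  edge (13,18)–(15,16): clear
  edge (15,16)–(23,15): crosses AB
  edge (23,15)–(24,24): clear
  edge (24,24)–(19,24): clear
  edge (19,24)–(13,18): crosses AB
  → BLOCKED
Obstacle 4 [(1,15) (5,16) (11,18) (10,21) (1,24)]:
  edge (1,15)–(5,16): clear
  edge (5,16)–(11,18): clear
  edge (11,18)–(10,21): clear
  edge (10,21)–(1,24): clear
  edge (1,24)–(1,15): clear
  midpoint (18,13) outside
  → clear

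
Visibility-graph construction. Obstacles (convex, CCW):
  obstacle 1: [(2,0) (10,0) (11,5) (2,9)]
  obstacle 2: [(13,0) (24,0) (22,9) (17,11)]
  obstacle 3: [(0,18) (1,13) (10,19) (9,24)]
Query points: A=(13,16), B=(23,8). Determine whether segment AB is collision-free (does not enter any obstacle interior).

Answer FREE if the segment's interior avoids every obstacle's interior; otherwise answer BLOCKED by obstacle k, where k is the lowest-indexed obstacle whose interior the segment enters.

Obstacle 1 [(2,0) (10,0) (11,5) (2,9)]:
  edge (2,0)–(10,0): clear
  edge (10,0)–(11,5): clear
  edge (11,5)–(2,9): clear
  edge (2,9)–(2,0): clear
  midpoint (18,12) outside
  → clear
Obstacle 2 [(13,0) (24,0) (22,9) (17,11)]:
  edge (13,0)–(24,0): clear
  edge (24,0)–(22,9): crosses AB
  edge (22,9)–(17,11): crosses AB
  edge (17,11)–(13,0): clear
  → BLOCKED
Obstacle 3 [(0,18) (1,13) (10,19) (9,24)]:
  edge (0,18)–(1,13): clear
  edge (1,13)–(10,19): clear
  edge (10,19)–(9,24): clear
  edge (9,24)–(0,18): clear
  midpoint (18,12) outside
  → clear

BLOCKED by obstacle 2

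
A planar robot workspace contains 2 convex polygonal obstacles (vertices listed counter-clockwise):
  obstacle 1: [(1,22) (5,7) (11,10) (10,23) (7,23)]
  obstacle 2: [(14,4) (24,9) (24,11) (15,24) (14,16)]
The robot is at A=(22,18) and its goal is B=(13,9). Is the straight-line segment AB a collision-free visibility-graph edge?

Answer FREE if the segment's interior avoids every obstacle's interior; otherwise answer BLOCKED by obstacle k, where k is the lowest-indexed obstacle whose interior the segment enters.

BLOCKED by obstacle 2

Obstacle 1 [(1,22) (5,7) (11,10) (10,23) (7,23)]:
  edge (1,22)–(5,7): clear
  edge (5,7)–(11,10): clear
  edge (11,10)–(10,23): clear
  edge (10,23)–(7,23): clear
  edge (7,23)–(1,22): clear
  midpoint (35/2,27/2) outside
  → clear
Obstacle 2 [(14,4) (24,9) (24,11) (15,24) (14,16)]:
  edge (14,4)–(24,9): clear
  edge (24,9)–(24,11): clear
  edge (24,11)–(15,24): crosses AB
  edge (15,24)–(14,16): clear
  edge (14,16)–(14,4): crosses AB
  → BLOCKED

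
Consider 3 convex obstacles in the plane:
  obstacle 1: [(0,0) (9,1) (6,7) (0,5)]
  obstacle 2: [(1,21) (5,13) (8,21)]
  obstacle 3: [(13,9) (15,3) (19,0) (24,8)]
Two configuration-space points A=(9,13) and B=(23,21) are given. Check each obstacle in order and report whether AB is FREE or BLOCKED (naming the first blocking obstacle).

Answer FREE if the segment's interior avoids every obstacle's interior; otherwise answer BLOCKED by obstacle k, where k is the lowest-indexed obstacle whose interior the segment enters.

Obstacle 1 [(0,0) (9,1) (6,7) (0,5)]:
  edge (0,0)–(9,1): clear
  edge (9,1)–(6,7): clear
  edge (6,7)–(0,5): clear
  edge (0,5)–(0,0): clear
  midpoint (16,17) outside
  → clear
Obstacle 2 [(1,21) (5,13) (8,21)]:
  edge (1,21)–(5,13): clear
  edge (5,13)–(8,21): clear
  edge (8,21)–(1,21): clear
  midpoint (16,17) outside
  → clear
Obstacle 3 [(13,9) (15,3) (19,0) (24,8)]:
  edge (13,9)–(15,3): clear
  edge (15,3)–(19,0): clear
  edge (19,0)–(24,8): clear
  edge (24,8)–(13,9): clear
  midpoint (16,17) outside
  → clear

FREE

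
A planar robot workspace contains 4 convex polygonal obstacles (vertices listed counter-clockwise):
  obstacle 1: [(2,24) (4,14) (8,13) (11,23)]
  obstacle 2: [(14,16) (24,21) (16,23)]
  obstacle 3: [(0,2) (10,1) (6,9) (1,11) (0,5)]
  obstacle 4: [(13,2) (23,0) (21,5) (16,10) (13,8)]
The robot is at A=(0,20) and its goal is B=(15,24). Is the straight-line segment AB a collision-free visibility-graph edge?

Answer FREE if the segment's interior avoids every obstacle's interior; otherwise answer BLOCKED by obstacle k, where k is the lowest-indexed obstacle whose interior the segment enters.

BLOCKED by obstacle 1

Obstacle 1 [(2,24) (4,14) (8,13) (11,23)]:
  edge (2,24)–(4,14): crosses AB
  edge (4,14)–(8,13): clear
  edge (8,13)–(11,23): crosses AB
  edge (11,23)–(2,24): clear
  → BLOCKED
Obstacle 2 [(14,16) (24,21) (16,23)]:
  edge (14,16)–(24,21): clear
  edge (24,21)–(16,23): clear
  edge (16,23)–(14,16): clear
  midpoint (15/2,22) outside
  → clear
Obstacle 3 [(0,2) (10,1) (6,9) (1,11) (0,5)]:
  edge (0,2)–(10,1): clear
  edge (10,1)–(6,9): clear
  edge (6,9)–(1,11): clear
  edge (1,11)–(0,5): clear
  edge (0,5)–(0,2): clear
  midpoint (15/2,22) outside
  → clear
Obstacle 4 [(13,2) (23,0) (21,5) (16,10) (13,8)]:
  edge (13,2)–(23,0): clear
  edge (23,0)–(21,5): clear
  edge (21,5)–(16,10): clear
  edge (16,10)–(13,8): clear
  edge (13,8)–(13,2): clear
  midpoint (15/2,22) outside
  → clear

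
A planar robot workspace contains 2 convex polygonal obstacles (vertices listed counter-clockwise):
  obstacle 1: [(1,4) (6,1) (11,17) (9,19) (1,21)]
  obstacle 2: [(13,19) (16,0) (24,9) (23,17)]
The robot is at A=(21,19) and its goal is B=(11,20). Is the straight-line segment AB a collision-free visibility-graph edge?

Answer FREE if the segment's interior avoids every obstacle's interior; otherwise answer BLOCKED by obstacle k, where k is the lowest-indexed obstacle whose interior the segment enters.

Obstacle 1 [(1,4) (6,1) (11,17) (9,19) (1,21)]:
  edge (1,4)–(6,1): clear
  edge (6,1)–(11,17): clear
  edge (11,17)–(9,19): clear
  edge (9,19)–(1,21): clear
  edge (1,21)–(1,4): clear
  midpoint (16,39/2) outside
  → clear
Obstacle 2 [(13,19) (16,0) (24,9) (23,17)]:
  edge (13,19)–(16,0): clear
  edge (16,0)–(24,9): clear
  edge (24,9)–(23,17): clear
  edge (23,17)–(13,19): clear
  midpoint (16,39/2) outside
  → clear

FREE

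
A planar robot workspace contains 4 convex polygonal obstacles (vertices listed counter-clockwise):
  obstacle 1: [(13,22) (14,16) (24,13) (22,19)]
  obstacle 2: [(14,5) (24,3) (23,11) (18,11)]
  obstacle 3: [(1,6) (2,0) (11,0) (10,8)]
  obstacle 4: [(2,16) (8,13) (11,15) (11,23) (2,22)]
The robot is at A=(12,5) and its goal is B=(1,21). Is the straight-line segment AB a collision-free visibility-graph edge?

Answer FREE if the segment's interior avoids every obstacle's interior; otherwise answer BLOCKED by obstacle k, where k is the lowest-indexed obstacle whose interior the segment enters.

BLOCKED by obstacle 3

Obstacle 1 [(13,22) (14,16) (24,13) (22,19)]:
  edge (13,22)–(14,16): clear
  edge (14,16)–(24,13): clear
  edge (24,13)–(22,19): clear
  edge (22,19)–(13,22): clear
  midpoint (13/2,13) outside
  → clear
Obstacle 2 [(14,5) (24,3) (23,11) (18,11)]:
  edge (14,5)–(24,3): clear
  edge (24,3)–(23,11): clear
  edge (23,11)–(18,11): clear
  edge (18,11)–(14,5): clear
  midpoint (13/2,13) outside
  → clear
Obstacle 3 [(1,6) (2,0) (11,0) (10,8)]:
  edge (1,6)–(2,0): clear
  edge (2,0)–(11,0): clear
  edge (11,0)–(10,8): crosses AB
  edge (10,8)–(1,6): crosses AB
  → BLOCKED
Obstacle 4 [(2,16) (8,13) (11,15) (11,23) (2,22)]:
  edge (2,16)–(8,13): crosses AB
  edge (8,13)–(11,15): clear
  edge (11,15)–(11,23): clear
  edge (11,23)–(2,22): clear
  edge (2,22)–(2,16): crosses AB
  → BLOCKED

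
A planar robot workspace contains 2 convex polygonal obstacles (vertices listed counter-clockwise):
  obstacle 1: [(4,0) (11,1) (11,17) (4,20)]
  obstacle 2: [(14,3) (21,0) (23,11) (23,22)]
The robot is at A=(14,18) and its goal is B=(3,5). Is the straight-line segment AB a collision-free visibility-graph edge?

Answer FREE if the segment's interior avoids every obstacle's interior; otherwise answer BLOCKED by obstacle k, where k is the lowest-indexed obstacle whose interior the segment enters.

BLOCKED by obstacle 1

Obstacle 1 [(4,0) (11,1) (11,17) (4,20)]:
  edge (4,0)–(11,1): clear
  edge (11,1)–(11,17): crosses AB
  edge (11,17)–(4,20): clear
  edge (4,20)–(4,0): crosses AB
  → BLOCKED
Obstacle 2 [(14,3) (21,0) (23,11) (23,22)]:
  edge (14,3)–(21,0): clear
  edge (21,0)–(23,11): clear
  edge (23,11)–(23,22): clear
  edge (23,22)–(14,3): clear
  midpoint (17/2,23/2) outside
  → clear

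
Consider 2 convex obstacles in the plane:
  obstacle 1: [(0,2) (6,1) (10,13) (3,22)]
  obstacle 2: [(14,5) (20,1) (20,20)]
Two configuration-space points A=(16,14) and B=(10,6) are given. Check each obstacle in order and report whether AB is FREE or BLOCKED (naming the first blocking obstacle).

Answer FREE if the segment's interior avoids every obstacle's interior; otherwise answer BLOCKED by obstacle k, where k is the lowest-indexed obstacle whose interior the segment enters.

FREE

Obstacle 1 [(0,2) (6,1) (10,13) (3,22)]:
  edge (0,2)–(6,1): clear
  edge (6,1)–(10,13): clear
  edge (10,13)–(3,22): clear
  edge (3,22)–(0,2): clear
  midpoint (13,10) outside
  → clear
Obstacle 2 [(14,5) (20,1) (20,20)]:
  edge (14,5)–(20,1): clear
  edge (20,1)–(20,20): clear
  edge (20,20)–(14,5): clear
  midpoint (13,10) outside
  → clear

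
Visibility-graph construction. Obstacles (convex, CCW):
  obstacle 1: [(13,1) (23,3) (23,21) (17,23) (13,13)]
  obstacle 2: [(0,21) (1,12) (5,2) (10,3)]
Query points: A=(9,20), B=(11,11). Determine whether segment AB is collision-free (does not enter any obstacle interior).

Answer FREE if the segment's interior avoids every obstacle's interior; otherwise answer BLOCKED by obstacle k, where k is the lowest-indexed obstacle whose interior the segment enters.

FREE

Obstacle 1 [(13,1) (23,3) (23,21) (17,23) (13,13)]:
  edge (13,1)–(23,3): clear
  edge (23,3)–(23,21): clear
  edge (23,21)–(17,23): clear
  edge (17,23)–(13,13): clear
  edge (13,13)–(13,1): clear
  midpoint (10,31/2) outside
  → clear
Obstacle 2 [(0,21) (1,12) (5,2) (10,3)]:
  edge (0,21)–(1,12): clear
  edge (1,12)–(5,2): clear
  edge (5,2)–(10,3): clear
  edge (10,3)–(0,21): clear
  midpoint (10,31/2) outside
  → clear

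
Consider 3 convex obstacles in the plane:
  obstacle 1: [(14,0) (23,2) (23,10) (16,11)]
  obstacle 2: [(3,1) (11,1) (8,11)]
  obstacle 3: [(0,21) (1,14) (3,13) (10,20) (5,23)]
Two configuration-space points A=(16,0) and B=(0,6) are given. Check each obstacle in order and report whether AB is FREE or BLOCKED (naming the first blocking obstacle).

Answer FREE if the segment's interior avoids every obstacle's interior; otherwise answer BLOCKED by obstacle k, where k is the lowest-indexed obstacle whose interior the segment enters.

Obstacle 1 [(14,0) (23,2) (23,10) (16,11)]:
  edge (14,0)–(23,2): crosses AB
  edge (23,2)–(23,10): clear
  edge (23,10)–(16,11): clear
  edge (16,11)–(14,0): crosses AB
  → BLOCKED
Obstacle 2 [(3,1) (11,1) (8,11)]:
  edge (3,1)–(11,1): clear
  edge (11,1)–(8,11): crosses AB
  edge (8,11)–(3,1): crosses AB
  → BLOCKED
Obstacle 3 [(0,21) (1,14) (3,13) (10,20) (5,23)]:
  edge (0,21)–(1,14): clear
  edge (1,14)–(3,13): clear
  edge (3,13)–(10,20): clear
  edge (10,20)–(5,23): clear
  edge (5,23)–(0,21): clear
  midpoint (8,3) outside
  → clear

BLOCKED by obstacle 1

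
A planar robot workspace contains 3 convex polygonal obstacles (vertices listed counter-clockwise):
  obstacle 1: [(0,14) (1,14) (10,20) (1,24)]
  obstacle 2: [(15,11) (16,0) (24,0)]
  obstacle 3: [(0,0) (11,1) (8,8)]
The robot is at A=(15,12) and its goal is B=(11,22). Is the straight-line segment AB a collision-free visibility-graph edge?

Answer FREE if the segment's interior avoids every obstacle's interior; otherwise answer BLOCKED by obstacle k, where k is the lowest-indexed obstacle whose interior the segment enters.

Obstacle 1 [(0,14) (1,14) (10,20) (1,24)]:
  edge (0,14)–(1,14): clear
  edge (1,14)–(10,20): clear
  edge (10,20)–(1,24): clear
  edge (1,24)–(0,14): clear
  midpoint (13,17) outside
  → clear
Obstacle 2 [(15,11) (16,0) (24,0)]:
  edge (15,11)–(16,0): clear
  edge (16,0)–(24,0): clear
  edge (24,0)–(15,11): clear
  midpoint (13,17) outside
  → clear
Obstacle 3 [(0,0) (11,1) (8,8)]:
  edge (0,0)–(11,1): clear
  edge (11,1)–(8,8): clear
  edge (8,8)–(0,0): clear
  midpoint (13,17) outside
  → clear

FREE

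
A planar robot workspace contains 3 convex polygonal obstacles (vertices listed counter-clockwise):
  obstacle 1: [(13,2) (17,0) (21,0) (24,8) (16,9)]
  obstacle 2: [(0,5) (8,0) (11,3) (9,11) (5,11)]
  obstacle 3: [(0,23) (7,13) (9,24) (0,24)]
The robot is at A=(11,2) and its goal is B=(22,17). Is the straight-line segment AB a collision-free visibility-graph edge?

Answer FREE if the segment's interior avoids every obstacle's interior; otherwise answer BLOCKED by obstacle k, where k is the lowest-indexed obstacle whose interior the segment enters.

BLOCKED by obstacle 1

Obstacle 1 [(13,2) (17,0) (21,0) (24,8) (16,9)]:
  edge (13,2)–(17,0): clear
  edge (17,0)–(21,0): clear
  edge (21,0)–(24,8): clear
  edge (24,8)–(16,9): crosses AB
  edge (16,9)–(13,2): crosses AB
  → BLOCKED
Obstacle 2 [(0,5) (8,0) (11,3) (9,11) (5,11)]:
  edge (0,5)–(8,0): clear
  edge (8,0)–(11,3): clear
  edge (11,3)–(9,11): clear
  edge (9,11)–(5,11): clear
  edge (5,11)–(0,5): clear
  midpoint (33/2,19/2) outside
  → clear
Obstacle 3 [(0,23) (7,13) (9,24) (0,24)]:
  edge (0,23)–(7,13): clear
  edge (7,13)–(9,24): clear
  edge (9,24)–(0,24): clear
  edge (0,24)–(0,23): clear
  midpoint (33/2,19/2) outside
  → clear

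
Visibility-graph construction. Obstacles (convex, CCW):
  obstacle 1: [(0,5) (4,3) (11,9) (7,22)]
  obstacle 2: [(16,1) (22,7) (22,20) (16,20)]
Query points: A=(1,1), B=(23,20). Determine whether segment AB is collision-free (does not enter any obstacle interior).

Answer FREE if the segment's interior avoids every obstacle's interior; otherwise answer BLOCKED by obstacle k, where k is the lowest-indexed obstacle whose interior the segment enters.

BLOCKED by obstacle 1

Obstacle 1 [(0,5) (4,3) (11,9) (7,22)]:
  edge (0,5)–(4,3): crosses AB
  edge (4,3)–(11,9): clear
  edge (11,9)–(7,22): crosses AB
  edge (7,22)–(0,5): clear
  → BLOCKED
Obstacle 2 [(16,1) (22,7) (22,20) (16,20)]:
  edge (16,1)–(22,7): clear
  edge (22,7)–(22,20): crosses AB
  edge (22,20)–(16,20): clear
  edge (16,20)–(16,1): crosses AB
  → BLOCKED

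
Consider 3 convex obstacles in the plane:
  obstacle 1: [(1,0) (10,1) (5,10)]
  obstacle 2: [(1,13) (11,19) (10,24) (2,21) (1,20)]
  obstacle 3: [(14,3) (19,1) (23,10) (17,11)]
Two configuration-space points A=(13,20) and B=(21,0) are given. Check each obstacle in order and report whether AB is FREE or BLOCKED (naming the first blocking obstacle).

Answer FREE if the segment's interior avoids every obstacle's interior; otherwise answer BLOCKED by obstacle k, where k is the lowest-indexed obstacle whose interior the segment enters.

Obstacle 1 [(1,0) (10,1) (5,10)]:
  edge (1,0)–(10,1): clear
  edge (10,1)–(5,10): clear
  edge (5,10)–(1,0): clear
  midpoint (17,10) outside
  → clear
Obstacle 2 [(1,13) (11,19) (10,24) (2,21) (1,20)]:
  edge (1,13)–(11,19): clear
  edge (11,19)–(10,24): clear
  edge (10,24)–(2,21): clear
  edge (2,21)–(1,20): clear
  edge (1,20)–(1,13): clear
  midpoint (17,10) outside
  → clear
Obstacle 3 [(14,3) (19,1) (23,10) (17,11)]:
  edge (14,3)–(19,1): clear
  edge (19,1)–(23,10): crosses AB
  edge (23,10)–(17,11): clear
  edge (17,11)–(14,3): crosses AB
  → BLOCKED

BLOCKED by obstacle 3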